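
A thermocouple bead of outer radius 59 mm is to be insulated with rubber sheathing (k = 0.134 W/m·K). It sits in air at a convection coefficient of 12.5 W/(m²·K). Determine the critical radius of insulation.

For a sphere r_cr = 2k/h = 2×0.134/12.5
r_cr = 21.4 mm; since the bare radius (59 mm) is above r_cr, any added insulation will reduce heat loss.

r_cr ≈ 21.4 mm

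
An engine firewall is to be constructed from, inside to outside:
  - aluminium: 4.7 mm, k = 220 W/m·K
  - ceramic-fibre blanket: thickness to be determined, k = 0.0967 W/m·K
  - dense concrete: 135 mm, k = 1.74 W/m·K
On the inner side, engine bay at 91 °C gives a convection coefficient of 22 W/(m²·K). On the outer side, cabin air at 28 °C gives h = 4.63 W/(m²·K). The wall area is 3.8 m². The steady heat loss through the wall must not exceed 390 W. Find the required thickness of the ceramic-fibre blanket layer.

L ≈ 26.6 mm

Using the resistance-network approach (series):
R_inner film = 1/(h_i·A) = 1/(22×3.8) = 0.01196 K/W
R_aluminium = L/(kA) = 0.0047/(220×3.8) = 5.622×10^-6 K/W
R_dense concrete = L/(kA) = 0.135/(1.74×3.8) = 0.02042 K/W
R_outer film = 1/(h_o·A) = 1/(4.63×3.8) = 0.05684 K/W
Sum of the known resistances R_other = 0.08922 K/W
Required total resistance R_tot = ΔT/Q_allow = 63/390 = 0.1615 K/W
R_ceramic-fibre blanket = R_tot − R_other = 0.07232 K/W
L = R·k·A = 0.07232×0.0967×3.8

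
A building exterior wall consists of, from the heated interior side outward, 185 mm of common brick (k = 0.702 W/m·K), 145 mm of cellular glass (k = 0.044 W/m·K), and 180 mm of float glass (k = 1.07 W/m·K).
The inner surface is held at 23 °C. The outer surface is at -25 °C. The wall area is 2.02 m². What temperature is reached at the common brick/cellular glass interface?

T ≈ 19.6 °C

Thermal resistances in series:
R_common brick = L/(kA) = 0.185/(0.702×2.02) = 0.1305 K/W
R_cellular glass = L/(kA) = 0.145/(0.044×2.02) = 1.631 K/W
R_float glass = L/(kA) = 0.18/(1.07×2.02) = 0.08328 K/W
R_total = 1.845 K/W;  Q = ΔT/R_total = 48/1.845 = 26.01 W
T_interface = T_inner − Q·ΣR(inner→interface) = 23 − 26×0.1305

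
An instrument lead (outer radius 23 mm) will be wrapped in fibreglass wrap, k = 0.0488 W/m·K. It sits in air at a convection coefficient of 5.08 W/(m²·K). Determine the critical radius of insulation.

For a cylinder r_cr = k/h = 0.0488/5.08
r_cr = 9.61 mm; since the bare radius (23 mm) is above r_cr, any added insulation will reduce heat loss.

r_cr ≈ 9.61 mm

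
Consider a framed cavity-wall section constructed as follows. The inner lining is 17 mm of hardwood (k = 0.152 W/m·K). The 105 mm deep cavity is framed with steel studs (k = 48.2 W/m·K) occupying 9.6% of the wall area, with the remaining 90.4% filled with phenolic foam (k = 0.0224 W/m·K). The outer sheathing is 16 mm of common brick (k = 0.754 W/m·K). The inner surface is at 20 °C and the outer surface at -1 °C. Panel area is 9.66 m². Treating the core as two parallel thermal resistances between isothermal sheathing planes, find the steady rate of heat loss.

Sheathing layers in series; stud and cavity paths in parallel between them.
R_inner = 0.017/(0.152×9.66) = 0.01158 K/W
R_stud  = 0.105/(48.2×0.096×9.66) = 0.002349 K/W
R_cav   = 0.105/(0.0224×0.904×9.66) = 0.5368 K/W
1/R_core = 1/R_stud + 1/R_cav → R_core = 0.002339 K/W
R_outer = 0.016/(0.754×9.66) = 0.002197 K/W
R_total = 0.01611 K/W
Q = ΔT/R_total = 21/0.01611

Q ≈ 1300 W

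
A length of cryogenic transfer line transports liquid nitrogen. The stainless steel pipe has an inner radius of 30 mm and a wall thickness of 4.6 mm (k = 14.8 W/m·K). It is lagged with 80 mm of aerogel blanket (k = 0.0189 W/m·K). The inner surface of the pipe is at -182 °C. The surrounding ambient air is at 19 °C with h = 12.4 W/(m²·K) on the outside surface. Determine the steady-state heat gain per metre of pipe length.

q′ ≈ 19.7 W/m

Treating each annulus and film as a series resistance:
R_stainless steel pipe wall = ln(34.6/30)/(2π×14.8×1) = 0.001534 K/W
R_aerogel blanket = ln(114.6/34.6)/(2π×0.0189×1) = 10.08 K/W
R_outer film = 1/(h_o·2πr_oL) = 1/(12.4×2π×0.1146×1) = 0.112 K/W
R_total = 10.2 K/W
Q = ΔT/R_total = 201/10.2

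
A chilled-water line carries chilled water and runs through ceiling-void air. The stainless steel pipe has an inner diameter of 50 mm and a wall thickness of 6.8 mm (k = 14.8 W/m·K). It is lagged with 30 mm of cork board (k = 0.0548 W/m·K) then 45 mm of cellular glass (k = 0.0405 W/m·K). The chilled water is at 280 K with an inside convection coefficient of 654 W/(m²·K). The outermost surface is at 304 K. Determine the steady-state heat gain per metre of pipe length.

Per-layer cylindrical resistances, series-summed:
R_inner film = 1/(h_i·2πr₁L) = 1/(654×2π×0.025×1) = 0.009734 K/W
R_stainless steel pipe wall = ln(31.8/25)/(2π×14.8×1) = 0.002587 K/W
R_cork board = ln(61.8/31.8)/(2π×0.0548×1) = 1.93 K/W
R_cellular glass = ln(106.8/61.8)/(2π×0.0405×1) = 2.15 K/W
R_total = 4.092 K/W
Q = ΔT/R_total = 24/4.092

q′ ≈ 5.87 W/m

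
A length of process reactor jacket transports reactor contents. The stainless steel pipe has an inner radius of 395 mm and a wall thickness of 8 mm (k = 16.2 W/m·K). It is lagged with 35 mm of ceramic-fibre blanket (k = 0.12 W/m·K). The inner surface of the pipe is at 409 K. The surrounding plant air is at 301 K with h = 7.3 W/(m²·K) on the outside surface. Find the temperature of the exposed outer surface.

T ≈ 335 K

Treating each annulus and film as a series resistance:
R_stainless steel pipe wall = ln(403/395)/(2π×16.2×1) = 1.97×10^-4 K/W
R_ceramic-fibre blanket = ln(438/403)/(2π×0.12×1) = 0.1105 K/W
R_outer film = 1/(h_o·2πr_oL) = 1/(7.3×2π×0.438×1) = 0.04978 K/W
R_total = 0.1604 K/W
Q = ΔT/R_total = 108/0.1604
Q = 673 W/m
T_interface = T_inner − Q·ΣR(inner→interface) = 409 − 673×0.1107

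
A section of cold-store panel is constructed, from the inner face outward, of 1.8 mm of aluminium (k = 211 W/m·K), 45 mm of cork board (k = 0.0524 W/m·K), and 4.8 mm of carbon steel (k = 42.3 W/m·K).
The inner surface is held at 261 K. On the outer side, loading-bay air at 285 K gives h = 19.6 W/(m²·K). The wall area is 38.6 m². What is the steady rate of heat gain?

Q ≈ 1020 W

Using the resistance-network approach (series):
R_aluminium = L/(kA) = 0.0018/(211×38.6) = 2.21×10^-7 K/W
R_cork board = L/(kA) = 0.045/(0.0524×38.6) = 0.02225 K/W
R_carbon steel = L/(kA) = 0.0048/(42.3×38.6) = 2.94×10^-6 K/W
R_outer film = 1/(h_o·A) = 1/(19.6×38.6) = 0.001322 K/W
R_total = 0.02357 K/W
Q = ΔT / R_total = 24 / 0.02357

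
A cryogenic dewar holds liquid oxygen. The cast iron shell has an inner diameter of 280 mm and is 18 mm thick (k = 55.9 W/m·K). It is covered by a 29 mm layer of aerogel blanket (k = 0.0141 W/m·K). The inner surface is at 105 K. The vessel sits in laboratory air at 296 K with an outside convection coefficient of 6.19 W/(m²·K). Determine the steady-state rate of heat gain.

Radial (spherical) resistances in series:
R_cast iron shell = (1/0.14 − 1/0.158)/(4π×55.9) = 0.001158 K/W
R_aerogel blanket = (1/0.158 − 1/0.187)/(4π×0.0141) = 5.539 K/W
R_outer film = 1/(h·4πr_o²) = 1/(6.19×4π×0.187²) = 0.3676 K/W
R_total = 5.908 K/W
Q = ΔT/R_total = 191/5.908

Q ≈ 32.3 W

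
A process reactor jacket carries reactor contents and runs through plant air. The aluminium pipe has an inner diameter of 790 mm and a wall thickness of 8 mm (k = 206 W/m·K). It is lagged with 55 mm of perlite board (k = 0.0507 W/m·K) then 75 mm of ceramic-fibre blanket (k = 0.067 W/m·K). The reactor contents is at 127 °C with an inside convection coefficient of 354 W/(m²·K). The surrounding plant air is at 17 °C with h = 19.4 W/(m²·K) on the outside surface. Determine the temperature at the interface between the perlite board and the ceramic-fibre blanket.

T ≈ 70.1 °C

For a radial system each layer contributes R = ln(r_out/r_in)/(2πkL); films add R = 1/(hA).
R_inner film = 1/(h_i·2πr₁L) = 1/(354×2π×0.395×1) = 0.001138 K/W
R_aluminium pipe wall = ln(403/395)/(2π×206×1) = 1.549×10^-5 K/W
R_perlite board = ln(458/403)/(2π×0.0507×1) = 0.4016 K/W
R_ceramic-fibre blanket = ln(533/458)/(2π×0.067×1) = 0.3602 K/W
R_outer film = 1/(h_o·2πr_oL) = 1/(19.4×2π×0.533×1) = 0.01539 K/W
R_total = 0.7784 K/W
Q = ΔT/R_total = 110/0.7784
Q = 141 W/m
T_interface = T_inner − Q·ΣR(inner→interface) = 127 − 141×0.4028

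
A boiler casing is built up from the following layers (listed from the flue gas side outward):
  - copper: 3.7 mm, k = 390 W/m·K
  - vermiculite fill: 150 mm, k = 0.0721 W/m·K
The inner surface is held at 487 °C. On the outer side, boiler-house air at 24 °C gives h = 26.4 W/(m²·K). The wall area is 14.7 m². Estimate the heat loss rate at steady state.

Series thermal resistances:
R_copper = L/(kA) = 0.0037/(390×14.7) = 6.454×10^-7 K/W
R_vermiculite fill = L/(kA) = 0.15/(0.0721×14.7) = 0.1415 K/W
R_outer film = 1/(h_o·A) = 1/(26.4×14.7) = 0.002577 K/W
R_total = 0.1441 K/W
Q = ΔT / R_total = 463 / 0.1441

Q ≈ 3210 W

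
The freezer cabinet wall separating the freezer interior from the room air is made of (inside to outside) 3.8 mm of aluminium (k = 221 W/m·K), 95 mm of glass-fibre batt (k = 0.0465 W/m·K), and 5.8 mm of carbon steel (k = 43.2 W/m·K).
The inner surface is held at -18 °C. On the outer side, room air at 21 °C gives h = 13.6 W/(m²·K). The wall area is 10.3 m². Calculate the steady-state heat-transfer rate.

Q ≈ 190 W

Treating each layer as a thermal resistance in series:
R_aluminium = L/(kA) = 0.0038/(221×10.3) = 1.669×10^-6 K/W
R_glass-fibre batt = L/(kA) = 0.095/(0.0465×10.3) = 0.1984 K/W
R_carbon steel = L/(kA) = 0.0058/(43.2×10.3) = 1.303×10^-5 K/W
R_outer film = 1/(h_o·A) = 1/(13.6×10.3) = 0.007139 K/W
R_total = 0.2055 K/W
Q = ΔT / R_total = 39 / 0.2055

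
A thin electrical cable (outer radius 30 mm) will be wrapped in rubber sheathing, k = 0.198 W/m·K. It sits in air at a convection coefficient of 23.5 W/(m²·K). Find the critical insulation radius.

For a cylinder r_cr = k/h = 0.198/23.5
r_cr = 8.43 mm; since the bare radius (30 mm) is above r_cr, any added insulation will reduce heat loss.

r_cr ≈ 8.43 mm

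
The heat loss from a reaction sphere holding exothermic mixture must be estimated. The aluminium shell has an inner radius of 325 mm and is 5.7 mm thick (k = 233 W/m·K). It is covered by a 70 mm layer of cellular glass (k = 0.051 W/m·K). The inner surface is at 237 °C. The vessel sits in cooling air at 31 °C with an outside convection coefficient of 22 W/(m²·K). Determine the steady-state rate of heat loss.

Radial (spherical) resistances in series:
R_aluminium shell = (1/0.325 − 1/0.3307)/(4π×233) = 1.811×10^-5 K/W
R_cellular glass = (1/0.3307 − 1/0.4007)/(4π×0.051) = 0.8243 K/W
R_outer film = 1/(h·4πr_o²) = 1/(22×4π×0.4007²) = 0.02253 K/W
R_total = 0.8468 K/W
Q = ΔT/R_total = 206/0.8468

Q ≈ 243 W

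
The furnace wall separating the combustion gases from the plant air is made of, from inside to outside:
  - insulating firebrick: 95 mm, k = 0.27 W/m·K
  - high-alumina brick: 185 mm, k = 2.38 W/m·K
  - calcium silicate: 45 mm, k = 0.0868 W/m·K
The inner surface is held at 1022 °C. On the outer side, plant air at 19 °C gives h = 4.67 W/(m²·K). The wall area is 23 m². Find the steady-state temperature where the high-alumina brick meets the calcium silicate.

T ≈ 651 °C

Using the resistance-network approach (series):
R_insulating firebrick = L/(kA) = 0.095/(0.27×23) = 0.0153 K/W
R_high-alumina brick = L/(kA) = 0.185/(2.38×23) = 0.00338 K/W
R_calcium silicate = L/(kA) = 0.045/(0.0868×23) = 0.02254 K/W
R_outer film = 1/(h_o·A) = 1/(4.67×23) = 0.00931 K/W
R_total = 0.05053 K/W;  Q = ΔT/R_total = 1003/0.05053 = 19850 W
T_interface = T_inner − Q·ΣR(inner→interface) = 1022 − 19900×0.01868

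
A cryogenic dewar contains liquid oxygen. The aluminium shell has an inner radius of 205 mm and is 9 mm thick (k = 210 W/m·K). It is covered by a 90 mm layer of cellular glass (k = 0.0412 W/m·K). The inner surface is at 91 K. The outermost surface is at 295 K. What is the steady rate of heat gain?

Q ≈ 76.3 W

Each spherical layer contributes R = (1/r_i − 1/r_o)/(4πk):
R_aluminium shell = (1/0.205 − 1/0.214)/(4π×210) = 7.774×10^-5 K/W
R_cellular glass = (1/0.214 − 1/0.304)/(4π×0.0412) = 2.672 K/W
R_total = 2.672 K/W
Q = ΔT/R_total = 204/2.672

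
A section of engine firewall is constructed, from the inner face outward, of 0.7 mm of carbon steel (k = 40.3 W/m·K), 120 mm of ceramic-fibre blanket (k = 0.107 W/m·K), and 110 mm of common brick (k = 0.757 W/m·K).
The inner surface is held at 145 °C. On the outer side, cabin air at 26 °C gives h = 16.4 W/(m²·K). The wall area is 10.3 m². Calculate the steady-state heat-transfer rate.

Thermal resistances in series:
R_carbon steel = L/(kA) = 0.0007/(40.3×10.3) = 1.686×10^-6 K/W
R_ceramic-fibre blanket = L/(kA) = 0.12/(0.107×10.3) = 0.1089 K/W
R_common brick = L/(kA) = 0.11/(0.757×10.3) = 0.01411 K/W
R_outer film = 1/(h_o·A) = 1/(16.4×10.3) = 0.00592 K/W
R_total = 0.1289 K/W
Q = ΔT / R_total = 119 / 0.1289

Q ≈ 923 W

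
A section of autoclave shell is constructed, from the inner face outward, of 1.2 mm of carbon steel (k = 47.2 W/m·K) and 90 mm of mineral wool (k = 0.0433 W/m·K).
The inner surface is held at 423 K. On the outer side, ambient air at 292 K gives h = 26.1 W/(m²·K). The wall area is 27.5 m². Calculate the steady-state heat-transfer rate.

Thermal resistances in series:
R_carbon steel = L/(kA) = 0.0012/(47.2×27.5) = 9.245×10^-7 K/W
R_mineral wool = L/(kA) = 0.09/(0.0433×27.5) = 0.07558 K/W
R_outer film = 1/(h_o·A) = 1/(26.1×27.5) = 0.001393 K/W
R_total = 0.07698 K/W
Q = ΔT / R_total = 131 / 0.07698

Q ≈ 1700 W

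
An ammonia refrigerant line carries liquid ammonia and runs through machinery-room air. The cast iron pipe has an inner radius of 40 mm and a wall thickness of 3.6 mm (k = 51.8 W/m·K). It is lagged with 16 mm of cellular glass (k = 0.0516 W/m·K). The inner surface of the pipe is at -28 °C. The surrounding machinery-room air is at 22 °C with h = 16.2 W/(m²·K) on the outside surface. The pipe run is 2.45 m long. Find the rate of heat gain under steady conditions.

Q ≈ 108 W

Cylindrical conduction, so R = ln(r₂/r₁)/(2πkL) per layer, in series:
R_cast iron pipe wall = ln(43.6/40)/(2π×51.8×2.45) = 1.081×10^-4 K/W
R_cellular glass = ln(59.6/43.6)/(2π×0.0516×2.45) = 0.3935 K/W
R_outer film = 1/(h_o·2πr_oL) = 1/(16.2×2π×0.0596×2.45) = 0.06728 K/W
R_total = 0.4609 K/W
Q = ΔT/R_total = 50/0.4609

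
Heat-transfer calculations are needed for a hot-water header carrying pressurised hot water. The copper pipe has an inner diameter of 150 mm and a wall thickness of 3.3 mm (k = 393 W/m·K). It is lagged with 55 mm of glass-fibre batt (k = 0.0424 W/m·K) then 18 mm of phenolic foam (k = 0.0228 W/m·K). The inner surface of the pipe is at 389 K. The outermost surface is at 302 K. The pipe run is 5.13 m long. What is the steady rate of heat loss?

Q ≈ 155 W

Treating each annulus and film as a series resistance:
R_copper pipe wall = ln(78.3/75)/(2π×393×5.13) = 3.399×10^-6 K/W
R_glass-fibre batt = ln(133.3/78.3)/(2π×0.0424×5.13) = 0.3893 K/W
R_phenolic foam = ln(151.3/133.3)/(2π×0.0228×5.13) = 0.1724 K/W
R_total = 0.5617 K/W
Q = ΔT/R_total = 87/0.5617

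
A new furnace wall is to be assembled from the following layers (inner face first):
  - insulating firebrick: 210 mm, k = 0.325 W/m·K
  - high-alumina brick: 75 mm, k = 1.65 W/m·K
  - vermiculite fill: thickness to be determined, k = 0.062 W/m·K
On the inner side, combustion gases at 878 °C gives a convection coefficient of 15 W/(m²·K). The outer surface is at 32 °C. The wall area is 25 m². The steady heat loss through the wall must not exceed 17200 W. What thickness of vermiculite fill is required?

Using the resistance-network approach (series):
R_inner film = 1/(h_i·A) = 1/(15×25) = 0.002667 K/W
R_insulating firebrick = L/(kA) = 0.21/(0.325×25) = 0.02585 K/W
R_high-alumina brick = L/(kA) = 0.075/(1.65×25) = 0.001818 K/W
Sum of the known resistances R_other = 0.03033 K/W
Required total resistance R_tot = ΔT/Q_allow = 846/17200 = 0.04919 K/W
R_vermiculite fill = R_tot − R_other = 0.01886 K/W
L = R·k·A = 0.01886×0.062×25

L ≈ 29.2 mm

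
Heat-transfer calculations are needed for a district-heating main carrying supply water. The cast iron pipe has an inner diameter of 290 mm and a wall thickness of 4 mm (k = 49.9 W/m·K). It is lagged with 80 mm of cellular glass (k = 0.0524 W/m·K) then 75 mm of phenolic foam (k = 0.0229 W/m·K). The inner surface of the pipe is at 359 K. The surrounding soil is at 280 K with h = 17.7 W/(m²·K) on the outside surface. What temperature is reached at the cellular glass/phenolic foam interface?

Cylindrical conduction, so R = ln(r₂/r₁)/(2πkL) per layer, in series:
R_cast iron pipe wall = ln(149/145)/(2π×49.9×1) = 8.679×10^-5 K/W
R_cellular glass = ln(229/149)/(2π×0.0524×1) = 1.305 K/W
R_phenolic foam = ln(304/229)/(2π×0.0229×1) = 1.969 K/W
R_outer film = 1/(h_o·2πr_oL) = 1/(17.7×2π×0.304×1) = 0.02958 K/W
R_total = 3.304 K/W
Q = ΔT/R_total = 79/3.304
Q = 23.9 W/m
T_interface = T_inner − Q·ΣR(inner→interface) = 359 − 23.9×1.305

T ≈ 328 K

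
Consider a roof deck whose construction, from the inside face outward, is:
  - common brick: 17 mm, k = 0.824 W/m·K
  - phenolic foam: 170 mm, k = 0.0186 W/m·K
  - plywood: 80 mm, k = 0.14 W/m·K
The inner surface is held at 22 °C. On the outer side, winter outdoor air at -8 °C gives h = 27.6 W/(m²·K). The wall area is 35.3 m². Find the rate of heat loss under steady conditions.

Q ≈ 108 W

Treating each layer as a thermal resistance in series:
R_common brick = L/(kA) = 0.017/(0.824×35.3) = 5.844×10^-4 K/W
R_phenolic foam = L/(kA) = 0.17/(0.0186×35.3) = 0.2589 K/W
R_plywood = L/(kA) = 0.08/(0.14×35.3) = 0.01619 K/W
R_outer film = 1/(h_o·A) = 1/(27.6×35.3) = 0.001026 K/W
R_total = 0.2767 K/W
Q = ΔT / R_total = 30 / 0.2767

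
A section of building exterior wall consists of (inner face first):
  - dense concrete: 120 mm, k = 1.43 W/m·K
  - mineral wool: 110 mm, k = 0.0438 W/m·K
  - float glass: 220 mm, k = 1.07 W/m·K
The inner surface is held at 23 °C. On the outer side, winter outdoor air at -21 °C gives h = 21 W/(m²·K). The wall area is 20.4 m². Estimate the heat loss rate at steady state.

Q ≈ 315 W

Thermal resistances in series:
R_dense concrete = L/(kA) = 0.12/(1.43×20.4) = 0.004114 K/W
R_mineral wool = L/(kA) = 0.11/(0.0438×20.4) = 0.1231 K/W
R_float glass = L/(kA) = 0.22/(1.07×20.4) = 0.01008 K/W
R_outer film = 1/(h_o·A) = 1/(21×20.4) = 0.002334 K/W
R_total = 0.1396 K/W
Q = ΔT / R_total = 44 / 0.1396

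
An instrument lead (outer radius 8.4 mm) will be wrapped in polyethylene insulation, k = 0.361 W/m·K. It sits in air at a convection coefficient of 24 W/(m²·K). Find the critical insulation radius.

r_cr ≈ 15 mm

For a cylinder r_cr = k/h = 0.361/24
r_cr = 15 mm; since the bare radius (8.4 mm) is below r_cr, adding a thin layer of insulation will *increase* heat loss.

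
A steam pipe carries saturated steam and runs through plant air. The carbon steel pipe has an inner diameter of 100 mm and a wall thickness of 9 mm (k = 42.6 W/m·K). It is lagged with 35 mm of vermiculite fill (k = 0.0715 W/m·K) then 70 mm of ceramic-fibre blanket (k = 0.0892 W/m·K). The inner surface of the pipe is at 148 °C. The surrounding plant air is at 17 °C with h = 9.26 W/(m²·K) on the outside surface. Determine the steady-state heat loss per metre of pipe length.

Per-layer cylindrical resistances, series-summed:
R_carbon steel pipe wall = ln(59/50)/(2π×42.6×1) = 6.184×10^-4 K/W
R_vermiculite fill = ln(94/59)/(2π×0.0715×1) = 1.037 K/W
R_ceramic-fibre blanket = ln(164/94)/(2π×0.0892×1) = 0.9931 K/W
R_outer film = 1/(h_o·2πr_oL) = 1/(9.26×2π×0.164×1) = 0.1048 K/W
R_total = 2.135 K/W
Q = ΔT/R_total = 131/2.135

q′ ≈ 61.4 W/m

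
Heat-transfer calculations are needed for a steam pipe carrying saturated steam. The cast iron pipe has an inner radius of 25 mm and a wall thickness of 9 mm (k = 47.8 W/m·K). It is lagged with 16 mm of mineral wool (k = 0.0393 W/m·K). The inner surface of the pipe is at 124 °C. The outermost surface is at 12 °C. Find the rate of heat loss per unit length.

Treating each annulus and film as a series resistance:
R_cast iron pipe wall = ln(34/25)/(2π×47.8×1) = 0.001024 K/W
R_mineral wool = ln(50/34)/(2π×0.0393×1) = 1.562 K/W
R_total = 1.563 K/W
Q = ΔT/R_total = 112/1.563

q′ ≈ 71.7 W/m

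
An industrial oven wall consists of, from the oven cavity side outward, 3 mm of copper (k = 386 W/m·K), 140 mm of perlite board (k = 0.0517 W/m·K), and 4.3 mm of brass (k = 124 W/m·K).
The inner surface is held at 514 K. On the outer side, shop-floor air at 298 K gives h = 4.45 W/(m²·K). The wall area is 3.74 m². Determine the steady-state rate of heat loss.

Q ≈ 275 W

Series thermal resistances:
R_copper = L/(kA) = 0.003/(386×3.74) = 2.078×10^-6 K/W
R_perlite board = L/(kA) = 0.14/(0.0517×3.74) = 0.724 K/W
R_brass = L/(kA) = 0.0043/(124×3.74) = 9.272×10^-6 K/W
R_outer film = 1/(h_o·A) = 1/(4.45×3.74) = 0.06009 K/W
R_total = 0.7841 K/W
Q = ΔT / R_total = 216 / 0.7841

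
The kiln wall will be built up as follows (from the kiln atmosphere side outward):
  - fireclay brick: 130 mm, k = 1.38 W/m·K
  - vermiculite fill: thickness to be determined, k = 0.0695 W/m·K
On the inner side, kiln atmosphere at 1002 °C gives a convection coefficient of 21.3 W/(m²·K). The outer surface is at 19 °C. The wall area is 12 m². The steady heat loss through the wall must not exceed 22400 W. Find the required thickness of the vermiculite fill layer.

L ≈ 26.8 mm

Using the resistance-network approach (series):
R_inner film = 1/(h_i·A) = 1/(21.3×12) = 0.003912 K/W
R_fireclay brick = L/(kA) = 0.13/(1.38×12) = 0.00785 K/W
Sum of the known resistances R_other = 0.01176 K/W
Required total resistance R_tot = ΔT/Q_allow = 983/22400 = 0.04388 K/W
R_vermiculite fill = R_tot − R_other = 0.03212 K/W
L = R·k·A = 0.03212×0.0695×12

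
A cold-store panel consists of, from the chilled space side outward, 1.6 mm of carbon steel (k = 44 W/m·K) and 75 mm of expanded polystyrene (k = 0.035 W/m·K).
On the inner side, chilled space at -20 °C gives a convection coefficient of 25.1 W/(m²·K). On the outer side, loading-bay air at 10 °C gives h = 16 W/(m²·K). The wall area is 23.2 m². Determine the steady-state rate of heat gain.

Q ≈ 310 W

Series thermal resistances:
R_inner film = 1/(h_i·A) = 1/(25.1×23.2) = 0.001717 K/W
R_carbon steel = L/(kA) = 0.0016/(44×23.2) = 1.567×10^-6 K/W
R_expanded polystyrene = L/(kA) = 0.075/(0.035×23.2) = 0.09236 K/W
R_outer film = 1/(h_o·A) = 1/(16×23.2) = 0.002694 K/W
R_total = 0.09678 K/W
Q = ΔT / R_total = 30 / 0.09678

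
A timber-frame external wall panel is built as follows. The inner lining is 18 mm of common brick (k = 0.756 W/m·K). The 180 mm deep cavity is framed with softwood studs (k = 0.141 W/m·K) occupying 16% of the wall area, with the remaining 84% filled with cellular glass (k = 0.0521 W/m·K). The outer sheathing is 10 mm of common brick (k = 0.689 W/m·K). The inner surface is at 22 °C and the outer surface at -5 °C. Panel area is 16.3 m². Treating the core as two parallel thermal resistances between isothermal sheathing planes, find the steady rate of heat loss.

Sheathing layers in series; stud and cavity paths in parallel between them.
R_inner = 0.018/(0.756×16.3) = 0.001461 K/W
R_stud  = 0.18/(0.141×0.16×16.3) = 0.4895 K/W
R_cav   = 0.18/(0.0521×0.84×16.3) = 0.2523 K/W
1/R_core = 1/R_stud + 1/R_cav → R_core = 0.1665 K/W
R_outer = 0.01/(0.689×16.3) = 8.904×10^-4 K/W
R_total = 0.1689 K/W
Q = ΔT/R_total = 27/0.1689

Q ≈ 160 W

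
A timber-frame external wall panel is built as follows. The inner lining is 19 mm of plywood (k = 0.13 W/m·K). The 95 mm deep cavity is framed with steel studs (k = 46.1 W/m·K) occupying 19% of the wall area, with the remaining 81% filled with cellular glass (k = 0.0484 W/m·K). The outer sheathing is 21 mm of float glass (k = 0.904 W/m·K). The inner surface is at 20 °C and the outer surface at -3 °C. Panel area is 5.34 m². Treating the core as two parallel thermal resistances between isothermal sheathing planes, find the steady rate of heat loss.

Sheathing layers in series; stud and cavity paths in parallel between them.
R_inner = 0.019/(0.13×5.34) = 0.02737 K/W
R_stud  = 0.095/(46.1×0.19×5.34) = 0.002031 K/W
R_cav   = 0.095/(0.0484×0.81×5.34) = 0.4538 K/W
1/R_core = 1/R_stud + 1/R_cav → R_core = 0.002022 K/W
R_outer = 0.021/(0.904×5.34) = 0.00435 K/W
R_total = 0.03374 K/W
Q = ΔT/R_total = 23/0.03374

Q ≈ 682 W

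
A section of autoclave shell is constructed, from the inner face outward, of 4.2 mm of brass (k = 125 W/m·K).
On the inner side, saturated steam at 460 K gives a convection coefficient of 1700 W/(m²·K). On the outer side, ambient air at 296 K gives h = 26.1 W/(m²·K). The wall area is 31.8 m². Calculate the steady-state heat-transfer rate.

Q ≈ 134000 W

Treating each layer as a thermal resistance in series:
R_inner film = 1/(h_i·A) = 1/(1700×31.8) = 1.85×10^-5 K/W
R_brass = L/(kA) = 0.0042/(125×31.8) = 1.057×10^-6 K/W
R_outer film = 1/(h_o·A) = 1/(26.1×31.8) = 0.001205 K/W
R_total = 0.001224 K/W
Q = ΔT / R_total = 164 / 0.001224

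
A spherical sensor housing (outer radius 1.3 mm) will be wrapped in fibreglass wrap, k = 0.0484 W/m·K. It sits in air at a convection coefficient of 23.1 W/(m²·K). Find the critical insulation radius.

For a sphere r_cr = 2k/h = 2×0.0484/23.1
r_cr = 4.19 mm; since the bare radius (1.3 mm) is below r_cr, adding a thin layer of insulation will *increase* heat loss.

r_cr ≈ 4.19 mm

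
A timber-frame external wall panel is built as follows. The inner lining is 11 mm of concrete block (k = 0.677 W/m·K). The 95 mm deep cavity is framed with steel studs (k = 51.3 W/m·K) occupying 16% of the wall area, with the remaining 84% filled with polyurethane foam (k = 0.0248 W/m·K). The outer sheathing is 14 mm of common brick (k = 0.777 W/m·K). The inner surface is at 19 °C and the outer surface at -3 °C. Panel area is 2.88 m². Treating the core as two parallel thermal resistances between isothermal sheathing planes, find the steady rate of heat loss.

Sheathing layers in series; stud and cavity paths in parallel between them.
R_inner = 0.011/(0.677×2.88) = 0.005642 K/W
R_stud  = 0.095/(51.3×0.16×2.88) = 0.004019 K/W
R_cav   = 0.095/(0.0248×0.84×2.88) = 1.583 K/W
1/R_core = 1/R_stud + 1/R_cav → R_core = 0.004009 K/W
R_outer = 0.014/(0.777×2.88) = 0.006256 K/W
R_total = 0.01591 K/W
Q = ΔT/R_total = 22/0.01591

Q ≈ 1380 W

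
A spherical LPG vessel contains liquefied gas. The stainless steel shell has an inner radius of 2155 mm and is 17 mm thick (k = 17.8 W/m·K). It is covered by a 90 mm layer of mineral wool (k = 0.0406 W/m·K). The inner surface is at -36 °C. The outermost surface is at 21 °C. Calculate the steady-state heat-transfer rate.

For a spherical shell R = (1/r₁ − 1/r₂)/(4πk); film R = 1/(h·4πr²). In series:
R_stainless steel shell = (1/2.155 − 1/2.172)/(4π×17.8) = 1.624×10^-5 K/W
R_mineral wool = (1/2.172 − 1/2.262)/(4π×0.0406) = 0.0359 K/W
R_total = 0.03592 K/W
Q = ΔT/R_total = 57/0.03592

Q ≈ 1590 W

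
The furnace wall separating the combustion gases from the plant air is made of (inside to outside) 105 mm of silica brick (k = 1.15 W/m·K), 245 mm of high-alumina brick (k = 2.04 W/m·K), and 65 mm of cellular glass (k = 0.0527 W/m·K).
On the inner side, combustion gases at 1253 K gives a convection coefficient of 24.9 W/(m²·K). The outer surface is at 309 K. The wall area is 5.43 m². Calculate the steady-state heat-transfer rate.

Q ≈ 3450 W

Series thermal resistances:
R_inner film = 1/(h_i·A) = 1/(24.9×5.43) = 0.007396 K/W
R_silica brick = L/(kA) = 0.105/(1.15×5.43) = 0.01681 K/W
R_high-alumina brick = L/(kA) = 0.245/(2.04×5.43) = 0.02212 K/W
R_cellular glass = L/(kA) = 0.065/(0.0527×5.43) = 0.2271 K/W
R_total = 0.2735 K/W
Q = ΔT / R_total = 944 / 0.2735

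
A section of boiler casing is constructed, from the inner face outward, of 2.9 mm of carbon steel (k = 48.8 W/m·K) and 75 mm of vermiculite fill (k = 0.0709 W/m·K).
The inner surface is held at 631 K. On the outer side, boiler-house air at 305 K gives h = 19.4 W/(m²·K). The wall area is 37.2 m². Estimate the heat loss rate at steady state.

Using the resistance-network approach (series):
R_carbon steel = L/(kA) = 0.0029/(48.8×37.2) = 1.597×10^-6 K/W
R_vermiculite fill = L/(kA) = 0.075/(0.0709×37.2) = 0.02844 K/W
R_outer film = 1/(h_o·A) = 1/(19.4×37.2) = 0.001386 K/W
R_total = 0.02982 K/W
Q = ΔT / R_total = 326 / 0.02982

Q ≈ 10900 W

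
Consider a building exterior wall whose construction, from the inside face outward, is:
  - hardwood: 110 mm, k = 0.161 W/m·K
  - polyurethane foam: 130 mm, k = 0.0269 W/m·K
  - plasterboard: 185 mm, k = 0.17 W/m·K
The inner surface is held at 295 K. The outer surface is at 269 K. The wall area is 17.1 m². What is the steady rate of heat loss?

Treating each layer as a thermal resistance in series:
R_hardwood = L/(kA) = 0.11/(0.161×17.1) = 0.03995 K/W
R_polyurethane foam = L/(kA) = 0.13/(0.0269×17.1) = 0.2826 K/W
R_plasterboard = L/(kA) = 0.185/(0.17×17.1) = 0.06364 K/W
R_total = 0.3862 K/W
Q = ΔT / R_total = 26 / 0.3862

Q ≈ 67.3 W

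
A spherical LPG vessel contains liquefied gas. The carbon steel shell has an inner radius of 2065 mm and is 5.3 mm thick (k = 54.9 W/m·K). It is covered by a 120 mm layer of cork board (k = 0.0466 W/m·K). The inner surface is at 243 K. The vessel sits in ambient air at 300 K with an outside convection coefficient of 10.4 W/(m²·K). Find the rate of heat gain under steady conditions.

Q ≈ 1220 W

Spherical conduction: R = (1/r_in − 1/r_out)/(4πk) per layer; series-sum.
R_carbon steel shell = (1/2.065 − 1/2.0703)/(4π×54.9) = 1.797×10^-6 K/W
R_cork board = (1/2.0703 − 1/2.1903)/(4π×0.0466) = 0.04519 K/W
R_outer film = 1/(h·4πr_o²) = 1/(10.4×4π×2.1903²) = 0.001595 K/W
R_total = 0.04679 K/W
Q = ΔT/R_total = 57/0.04679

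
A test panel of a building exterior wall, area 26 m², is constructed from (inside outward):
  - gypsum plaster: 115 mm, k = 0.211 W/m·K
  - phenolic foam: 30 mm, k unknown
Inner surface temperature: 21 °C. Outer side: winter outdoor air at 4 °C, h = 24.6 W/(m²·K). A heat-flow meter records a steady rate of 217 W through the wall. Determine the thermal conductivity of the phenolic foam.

Series thermal resistances:
R_gypsum plaster = L/(kA) = 0.115/(0.211×26) = 0.02096 K/W
R_outer film = 1/(h_o·A) = 1/(24.6×26) = 0.001563 K/W
Sum of known resistances R_other = 0.02253 K/W
Total R = ΔT/Q = 17/217 = 0.07834 K/W
R_phenolic foam = R_total − R_other = 0.05582 K/W
k = L/(R·A) = 0.03/(0.05582×26)

k ≈ 0.0207 W/(m·K)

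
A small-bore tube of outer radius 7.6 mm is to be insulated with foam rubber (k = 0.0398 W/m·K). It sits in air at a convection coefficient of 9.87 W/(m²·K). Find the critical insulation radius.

r_cr ≈ 4.03 mm

For a cylinder r_cr = k/h = 0.0398/9.87
r_cr = 4.03 mm; since the bare radius (7.6 mm) is above r_cr, any added insulation will reduce heat loss.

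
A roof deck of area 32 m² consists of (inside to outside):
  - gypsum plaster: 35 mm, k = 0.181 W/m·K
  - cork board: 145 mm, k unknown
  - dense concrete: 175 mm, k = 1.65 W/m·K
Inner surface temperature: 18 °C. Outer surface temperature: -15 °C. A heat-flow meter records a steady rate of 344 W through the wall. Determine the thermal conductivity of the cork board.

k ≈ 0.0523 W/(m·K)

Thermal resistances in series:
R_gypsum plaster = L/(kA) = 0.035/(0.181×32) = 0.006043 K/W
R_dense concrete = L/(kA) = 0.175/(1.65×32) = 0.003314 K/W
Sum of known resistances R_other = 0.009357 K/W
Total R = ΔT/Q = 33/344 = 0.09593 K/W
R_cork board = R_total − R_other = 0.08657 K/W
k = L/(R·A) = 0.145/(0.08657×32)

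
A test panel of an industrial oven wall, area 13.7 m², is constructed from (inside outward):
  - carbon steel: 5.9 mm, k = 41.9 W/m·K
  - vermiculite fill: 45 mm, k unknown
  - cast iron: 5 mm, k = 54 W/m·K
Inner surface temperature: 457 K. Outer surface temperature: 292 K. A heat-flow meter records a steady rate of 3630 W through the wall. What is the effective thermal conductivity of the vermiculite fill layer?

Treating each layer as a thermal resistance in series:
R_carbon steel = L/(kA) = 0.0059/(41.9×13.7) = 1.028×10^-5 K/W
R_cast iron = L/(kA) = 0.005/(54×13.7) = 6.759×10^-6 K/W
Sum of known resistances R_other = 1.704×10^-5 K/W
Total R = ΔT/Q = 165/3630 = 0.04545 K/W
R_vermiculite fill = R_total − R_other = 0.04544 K/W
k = L/(R·A) = 0.045/(0.04544×13.7)

k ≈ 0.0723 W/(m·K)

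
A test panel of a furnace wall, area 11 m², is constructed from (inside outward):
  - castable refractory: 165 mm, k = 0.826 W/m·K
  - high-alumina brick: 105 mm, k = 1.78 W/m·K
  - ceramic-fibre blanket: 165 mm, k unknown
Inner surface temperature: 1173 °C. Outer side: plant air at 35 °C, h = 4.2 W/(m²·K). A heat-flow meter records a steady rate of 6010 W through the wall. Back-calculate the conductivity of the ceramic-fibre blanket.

Treating each layer as a thermal resistance in series:
R_castable refractory = L/(kA) = 0.165/(0.826×11) = 0.01816 K/W
R_high-alumina brick = L/(kA) = 0.105/(1.78×11) = 0.005363 K/W
R_outer film = 1/(h_o·A) = 1/(4.2×11) = 0.02165 K/W
Sum of known resistances R_other = 0.04517 K/W
Total R = ΔT/Q = 1138/6010 = 0.1894 K/W
R_ceramic-fibre blanket = R_total − R_other = 0.1442 K/W
k = L/(R·A) = 0.165/(0.1442×11)

k ≈ 0.104 W/(m·K)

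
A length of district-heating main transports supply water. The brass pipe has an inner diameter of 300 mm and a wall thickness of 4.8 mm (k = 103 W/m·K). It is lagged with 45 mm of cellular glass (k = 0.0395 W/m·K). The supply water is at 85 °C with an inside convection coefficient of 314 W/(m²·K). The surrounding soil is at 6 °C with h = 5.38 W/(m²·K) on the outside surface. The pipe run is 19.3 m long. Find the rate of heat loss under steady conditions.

Q ≈ 1290 W

For a radial system each layer contributes R = ln(r_out/r_in)/(2πkL); films add R = 1/(hA).
R_inner film = 1/(h_i·2πr₁L) = 1/(314×2π×0.15×19.3) = 1.751×10^-4 K/W
R_brass pipe wall = ln(154.8/150)/(2π×103×19.3) = 2.522×10^-6 K/W
R_cellular glass = ln(199.8/154.8)/(2π×0.0395×19.3) = 0.05327 K/W
R_outer film = 1/(h_o·2πr_oL) = 1/(5.38×2π×0.1998×19.3) = 0.007672 K/W
R_total = 0.06112 K/W
Q = ΔT/R_total = 79/0.06112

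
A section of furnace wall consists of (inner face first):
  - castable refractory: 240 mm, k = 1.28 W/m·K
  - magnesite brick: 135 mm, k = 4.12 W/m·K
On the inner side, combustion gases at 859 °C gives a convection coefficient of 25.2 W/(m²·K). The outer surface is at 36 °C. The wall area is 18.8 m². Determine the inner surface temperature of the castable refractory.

T ≈ 733 °C

Thermal resistances in series:
R_inner film = 1/(h_i·A) = 1/(25.2×18.8) = 0.002111 K/W
R_castable refractory = L/(kA) = 0.24/(1.28×18.8) = 0.009973 K/W
R_magnesite brick = L/(kA) = 0.135/(4.12×18.8) = 0.001743 K/W
R_total = 0.01383 K/W;  Q = ΔT/R_total = 823/0.01383 = 59520 W
T_interface = T_inner − Q·ΣR(inner→interface) = 859 − 59500×0.002111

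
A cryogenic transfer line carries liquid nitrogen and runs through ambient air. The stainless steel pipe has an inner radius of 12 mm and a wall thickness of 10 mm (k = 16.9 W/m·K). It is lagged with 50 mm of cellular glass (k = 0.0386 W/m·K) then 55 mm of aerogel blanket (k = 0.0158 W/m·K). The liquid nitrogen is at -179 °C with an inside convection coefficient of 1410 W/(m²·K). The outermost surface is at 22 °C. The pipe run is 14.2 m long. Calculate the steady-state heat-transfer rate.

Q ≈ 269 W

For a radial system each layer contributes R = ln(r_out/r_in)/(2πkL); films add R = 1/(hA).
R_inner film = 1/(h_i·2πr₁L) = 1/(1410×2π×0.012×14.2) = 6.624×10^-4 K/W
R_stainless steel pipe wall = ln(22/12)/(2π×16.9×14.2) = 4.02×10^-4 K/W
R_cellular glass = ln(72/22)/(2π×0.0386×14.2) = 0.3443 K/W
R_aerogel blanket = ln(127/72)/(2π×0.0158×14.2) = 0.4026 K/W
R_total = 0.7479 K/W
Q = ΔT/R_total = 201/0.7479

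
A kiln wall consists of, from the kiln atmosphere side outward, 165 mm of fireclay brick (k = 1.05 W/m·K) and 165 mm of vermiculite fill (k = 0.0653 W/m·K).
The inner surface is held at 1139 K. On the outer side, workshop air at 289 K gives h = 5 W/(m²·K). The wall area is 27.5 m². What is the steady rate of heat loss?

Thermal resistances in series:
R_fireclay brick = L/(kA) = 0.165/(1.05×27.5) = 0.005714 K/W
R_vermiculite fill = L/(kA) = 0.165/(0.0653×27.5) = 0.09188 K/W
R_outer film = 1/(h_o·A) = 1/(5×27.5) = 0.007273 K/W
R_total = 0.1049 K/W
Q = ΔT / R_total = 850 / 0.1049

Q ≈ 8110 W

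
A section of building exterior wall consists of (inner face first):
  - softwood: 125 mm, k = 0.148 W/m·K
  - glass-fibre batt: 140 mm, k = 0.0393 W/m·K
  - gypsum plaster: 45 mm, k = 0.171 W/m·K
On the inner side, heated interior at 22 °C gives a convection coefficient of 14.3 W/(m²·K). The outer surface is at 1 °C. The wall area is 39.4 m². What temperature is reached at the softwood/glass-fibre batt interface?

Model the wall as resistances in series:
R_inner film = 1/(h_i·A) = 1/(14.3×39.4) = 0.001775 K/W
R_softwood = L/(kA) = 0.125/(0.148×39.4) = 0.02144 K/W
R_glass-fibre batt = L/(kA) = 0.14/(0.0393×39.4) = 0.09041 K/W
R_gypsum plaster = L/(kA) = 0.045/(0.171×39.4) = 0.006679 K/W
R_total = 0.1203 K/W;  Q = ΔT/R_total = 21/0.1203 = 174.6 W
T_interface = T_inner − Q·ΣR(inner→interface) = 22 − 175×0.02321

T ≈ 17.9 °C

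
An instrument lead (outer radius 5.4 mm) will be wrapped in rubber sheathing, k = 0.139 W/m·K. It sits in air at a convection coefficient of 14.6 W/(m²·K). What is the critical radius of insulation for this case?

For a cylinder r_cr = k/h = 0.139/14.6
r_cr = 9.52 mm; since the bare radius (5.4 mm) is below r_cr, adding a thin layer of insulation will *increase* heat loss.

r_cr ≈ 9.52 mm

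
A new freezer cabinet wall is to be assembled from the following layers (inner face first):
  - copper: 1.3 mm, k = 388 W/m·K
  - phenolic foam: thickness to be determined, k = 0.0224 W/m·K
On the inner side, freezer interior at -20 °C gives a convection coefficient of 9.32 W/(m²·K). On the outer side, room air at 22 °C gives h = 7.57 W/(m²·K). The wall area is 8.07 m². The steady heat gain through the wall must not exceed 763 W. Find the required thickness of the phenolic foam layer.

Model the wall as resistances in series:
R_inner film = 1/(h_i·A) = 1/(9.32×8.07) = 0.0133 K/W
R_copper = L/(kA) = 0.0013/(388×8.07) = 4.152×10^-7 K/W
R_outer film = 1/(h_o·A) = 1/(7.57×8.07) = 0.01637 K/W
Sum of the known resistances R_other = 0.02967 K/W
Required total resistance R_tot = ΔT/Q_allow = 42/763 = 0.05505 K/W
R_phenolic foam = R_tot − R_other = 0.02538 K/W
L = R·k·A = 0.02538×0.0224×8.07

L ≈ 4.59 mm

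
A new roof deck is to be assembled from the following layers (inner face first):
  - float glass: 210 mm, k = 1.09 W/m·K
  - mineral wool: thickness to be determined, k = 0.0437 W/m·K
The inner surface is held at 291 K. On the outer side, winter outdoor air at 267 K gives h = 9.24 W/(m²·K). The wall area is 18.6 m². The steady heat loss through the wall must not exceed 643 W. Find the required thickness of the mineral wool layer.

Treating each layer as a thermal resistance in series:
R_float glass = L/(kA) = 0.21/(1.09×18.6) = 0.01036 K/W
R_outer film = 1/(h_o·A) = 1/(9.24×18.6) = 0.005819 K/W
Sum of the known resistances R_other = 0.01618 K/W
Required total resistance R_tot = ΔT/Q_allow = 24/643 = 0.03733 K/W
R_mineral wool = R_tot − R_other = 0.02115 K/W
L = R·k·A = 0.02115×0.0437×18.6

L ≈ 17.2 mm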